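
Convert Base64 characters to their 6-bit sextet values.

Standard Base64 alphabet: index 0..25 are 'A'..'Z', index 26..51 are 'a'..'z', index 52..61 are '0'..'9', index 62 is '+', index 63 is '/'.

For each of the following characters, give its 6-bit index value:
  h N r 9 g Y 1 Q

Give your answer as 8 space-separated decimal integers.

Answer: 33 13 43 61 32 24 53 16

Derivation:
'h': a..z range, 26 + ord('h') − ord('a') = 33
'N': A..Z range, ord('N') − ord('A') = 13
'r': a..z range, 26 + ord('r') − ord('a') = 43
'9': 0..9 range, 52 + ord('9') − ord('0') = 61
'g': a..z range, 26 + ord('g') − ord('a') = 32
'Y': A..Z range, ord('Y') − ord('A') = 24
'1': 0..9 range, 52 + ord('1') − ord('0') = 53
'Q': A..Z range, ord('Q') − ord('A') = 16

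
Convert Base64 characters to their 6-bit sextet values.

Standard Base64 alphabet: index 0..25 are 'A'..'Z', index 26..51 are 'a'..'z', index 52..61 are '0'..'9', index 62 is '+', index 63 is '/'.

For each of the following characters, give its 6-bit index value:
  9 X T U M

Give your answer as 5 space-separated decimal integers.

'9': 0..9 range, 52 + ord('9') − ord('0') = 61
'X': A..Z range, ord('X') − ord('A') = 23
'T': A..Z range, ord('T') − ord('A') = 19
'U': A..Z range, ord('U') − ord('A') = 20
'M': A..Z range, ord('M') − ord('A') = 12

Answer: 61 23 19 20 12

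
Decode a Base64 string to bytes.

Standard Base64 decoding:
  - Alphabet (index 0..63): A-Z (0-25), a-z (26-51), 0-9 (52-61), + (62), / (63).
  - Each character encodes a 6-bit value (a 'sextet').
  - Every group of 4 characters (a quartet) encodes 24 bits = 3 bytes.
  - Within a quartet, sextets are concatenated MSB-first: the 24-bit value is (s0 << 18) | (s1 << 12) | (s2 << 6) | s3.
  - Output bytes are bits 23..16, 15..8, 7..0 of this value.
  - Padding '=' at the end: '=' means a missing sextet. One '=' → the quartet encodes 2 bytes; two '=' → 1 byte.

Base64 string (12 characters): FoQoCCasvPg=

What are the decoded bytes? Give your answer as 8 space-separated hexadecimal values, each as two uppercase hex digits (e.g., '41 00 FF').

After char 0 ('F'=5): chars_in_quartet=1 acc=0x5 bytes_emitted=0
After char 1 ('o'=40): chars_in_quartet=2 acc=0x168 bytes_emitted=0
After char 2 ('Q'=16): chars_in_quartet=3 acc=0x5A10 bytes_emitted=0
After char 3 ('o'=40): chars_in_quartet=4 acc=0x168428 -> emit 16 84 28, reset; bytes_emitted=3
After char 4 ('C'=2): chars_in_quartet=1 acc=0x2 bytes_emitted=3
After char 5 ('C'=2): chars_in_quartet=2 acc=0x82 bytes_emitted=3
After char 6 ('a'=26): chars_in_quartet=3 acc=0x209A bytes_emitted=3
After char 7 ('s'=44): chars_in_quartet=4 acc=0x826AC -> emit 08 26 AC, reset; bytes_emitted=6
After char 8 ('v'=47): chars_in_quartet=1 acc=0x2F bytes_emitted=6
After char 9 ('P'=15): chars_in_quartet=2 acc=0xBCF bytes_emitted=6
After char 10 ('g'=32): chars_in_quartet=3 acc=0x2F3E0 bytes_emitted=6
Padding '=': partial quartet acc=0x2F3E0 -> emit BC F8; bytes_emitted=8

Answer: 16 84 28 08 26 AC BC F8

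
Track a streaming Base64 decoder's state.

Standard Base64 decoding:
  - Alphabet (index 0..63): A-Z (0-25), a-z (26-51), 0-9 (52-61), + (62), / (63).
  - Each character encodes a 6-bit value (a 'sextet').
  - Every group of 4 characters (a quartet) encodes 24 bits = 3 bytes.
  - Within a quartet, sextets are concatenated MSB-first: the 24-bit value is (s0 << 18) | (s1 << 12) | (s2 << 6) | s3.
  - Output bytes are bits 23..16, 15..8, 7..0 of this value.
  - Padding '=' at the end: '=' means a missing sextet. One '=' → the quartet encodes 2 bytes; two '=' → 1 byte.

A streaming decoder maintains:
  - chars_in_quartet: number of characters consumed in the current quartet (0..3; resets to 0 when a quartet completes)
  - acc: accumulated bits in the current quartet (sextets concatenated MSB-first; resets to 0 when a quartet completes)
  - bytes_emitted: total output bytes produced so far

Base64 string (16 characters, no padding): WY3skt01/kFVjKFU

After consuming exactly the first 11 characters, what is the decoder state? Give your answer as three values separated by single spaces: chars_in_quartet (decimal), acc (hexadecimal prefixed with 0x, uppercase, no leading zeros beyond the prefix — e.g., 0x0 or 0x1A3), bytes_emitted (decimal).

After char 0 ('W'=22): chars_in_quartet=1 acc=0x16 bytes_emitted=0
After char 1 ('Y'=24): chars_in_quartet=2 acc=0x598 bytes_emitted=0
After char 2 ('3'=55): chars_in_quartet=3 acc=0x16637 bytes_emitted=0
After char 3 ('s'=44): chars_in_quartet=4 acc=0x598DEC -> emit 59 8D EC, reset; bytes_emitted=3
After char 4 ('k'=36): chars_in_quartet=1 acc=0x24 bytes_emitted=3
After char 5 ('t'=45): chars_in_quartet=2 acc=0x92D bytes_emitted=3
After char 6 ('0'=52): chars_in_quartet=3 acc=0x24B74 bytes_emitted=3
After char 7 ('1'=53): chars_in_quartet=4 acc=0x92DD35 -> emit 92 DD 35, reset; bytes_emitted=6
After char 8 ('/'=63): chars_in_quartet=1 acc=0x3F bytes_emitted=6
After char 9 ('k'=36): chars_in_quartet=2 acc=0xFE4 bytes_emitted=6
After char 10 ('F'=5): chars_in_quartet=3 acc=0x3F905 bytes_emitted=6

Answer: 3 0x3F905 6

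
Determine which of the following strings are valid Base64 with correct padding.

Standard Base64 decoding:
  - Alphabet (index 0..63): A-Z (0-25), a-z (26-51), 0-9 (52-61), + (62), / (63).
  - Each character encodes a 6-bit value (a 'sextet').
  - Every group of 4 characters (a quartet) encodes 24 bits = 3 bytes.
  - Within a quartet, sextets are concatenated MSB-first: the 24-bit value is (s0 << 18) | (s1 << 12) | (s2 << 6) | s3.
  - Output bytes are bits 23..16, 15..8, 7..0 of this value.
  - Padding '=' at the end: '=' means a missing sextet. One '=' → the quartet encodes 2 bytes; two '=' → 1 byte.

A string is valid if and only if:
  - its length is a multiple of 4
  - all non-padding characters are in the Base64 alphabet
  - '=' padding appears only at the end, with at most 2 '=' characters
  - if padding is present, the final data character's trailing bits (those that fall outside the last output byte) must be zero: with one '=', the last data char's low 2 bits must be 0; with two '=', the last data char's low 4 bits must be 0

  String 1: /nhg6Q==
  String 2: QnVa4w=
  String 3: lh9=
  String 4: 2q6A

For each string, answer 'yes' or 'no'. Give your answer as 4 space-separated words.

Answer: yes no no yes

Derivation:
String 1: '/nhg6Q==' → valid
String 2: 'QnVa4w=' → invalid (len=7 not mult of 4)
String 3: 'lh9=' → invalid (bad trailing bits)
String 4: '2q6A' → valid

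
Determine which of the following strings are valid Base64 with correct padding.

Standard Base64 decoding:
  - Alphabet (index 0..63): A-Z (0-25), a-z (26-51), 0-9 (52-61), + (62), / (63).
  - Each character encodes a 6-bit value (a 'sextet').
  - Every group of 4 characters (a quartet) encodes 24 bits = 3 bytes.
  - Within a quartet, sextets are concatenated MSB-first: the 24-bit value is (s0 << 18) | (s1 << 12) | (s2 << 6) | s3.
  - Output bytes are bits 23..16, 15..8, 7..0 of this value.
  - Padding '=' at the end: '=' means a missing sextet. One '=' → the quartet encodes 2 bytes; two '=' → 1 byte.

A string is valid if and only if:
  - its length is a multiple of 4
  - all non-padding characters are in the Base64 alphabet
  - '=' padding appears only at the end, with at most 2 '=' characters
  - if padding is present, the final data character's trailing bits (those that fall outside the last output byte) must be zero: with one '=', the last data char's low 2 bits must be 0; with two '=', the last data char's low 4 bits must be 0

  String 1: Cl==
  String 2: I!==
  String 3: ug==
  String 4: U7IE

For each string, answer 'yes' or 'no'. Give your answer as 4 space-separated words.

String 1: 'Cl==' → invalid (bad trailing bits)
String 2: 'I!==' → invalid (bad char(s): ['!'])
String 3: 'ug==' → valid
String 4: 'U7IE' → valid

Answer: no no yes yes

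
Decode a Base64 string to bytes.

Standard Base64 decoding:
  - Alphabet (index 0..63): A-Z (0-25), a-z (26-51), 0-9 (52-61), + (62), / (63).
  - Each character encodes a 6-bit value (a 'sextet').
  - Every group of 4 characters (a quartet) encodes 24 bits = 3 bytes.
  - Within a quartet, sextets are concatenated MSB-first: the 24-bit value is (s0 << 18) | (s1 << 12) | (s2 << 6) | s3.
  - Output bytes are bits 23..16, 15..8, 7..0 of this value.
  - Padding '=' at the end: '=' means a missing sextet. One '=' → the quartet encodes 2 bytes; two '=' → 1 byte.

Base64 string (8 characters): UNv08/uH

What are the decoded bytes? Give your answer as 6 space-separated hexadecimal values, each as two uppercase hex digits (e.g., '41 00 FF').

Answer: 50 DB F4 F3 FB 87

Derivation:
After char 0 ('U'=20): chars_in_quartet=1 acc=0x14 bytes_emitted=0
After char 1 ('N'=13): chars_in_quartet=2 acc=0x50D bytes_emitted=0
After char 2 ('v'=47): chars_in_quartet=3 acc=0x1436F bytes_emitted=0
After char 3 ('0'=52): chars_in_quartet=4 acc=0x50DBF4 -> emit 50 DB F4, reset; bytes_emitted=3
After char 4 ('8'=60): chars_in_quartet=1 acc=0x3C bytes_emitted=3
After char 5 ('/'=63): chars_in_quartet=2 acc=0xF3F bytes_emitted=3
After char 6 ('u'=46): chars_in_quartet=3 acc=0x3CFEE bytes_emitted=3
After char 7 ('H'=7): chars_in_quartet=4 acc=0xF3FB87 -> emit F3 FB 87, reset; bytes_emitted=6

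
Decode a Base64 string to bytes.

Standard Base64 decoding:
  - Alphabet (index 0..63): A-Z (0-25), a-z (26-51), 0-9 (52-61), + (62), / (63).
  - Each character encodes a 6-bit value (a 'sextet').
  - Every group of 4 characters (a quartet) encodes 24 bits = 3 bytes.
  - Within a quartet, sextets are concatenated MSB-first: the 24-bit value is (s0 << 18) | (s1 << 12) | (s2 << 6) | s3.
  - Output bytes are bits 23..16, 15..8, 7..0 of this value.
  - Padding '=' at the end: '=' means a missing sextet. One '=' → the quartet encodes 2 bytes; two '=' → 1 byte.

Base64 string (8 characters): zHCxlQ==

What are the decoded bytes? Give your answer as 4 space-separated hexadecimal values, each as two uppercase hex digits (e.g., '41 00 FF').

After char 0 ('z'=51): chars_in_quartet=1 acc=0x33 bytes_emitted=0
After char 1 ('H'=7): chars_in_quartet=2 acc=0xCC7 bytes_emitted=0
After char 2 ('C'=2): chars_in_quartet=3 acc=0x331C2 bytes_emitted=0
After char 3 ('x'=49): chars_in_quartet=4 acc=0xCC70B1 -> emit CC 70 B1, reset; bytes_emitted=3
After char 4 ('l'=37): chars_in_quartet=1 acc=0x25 bytes_emitted=3
After char 5 ('Q'=16): chars_in_quartet=2 acc=0x950 bytes_emitted=3
Padding '==': partial quartet acc=0x950 -> emit 95; bytes_emitted=4

Answer: CC 70 B1 95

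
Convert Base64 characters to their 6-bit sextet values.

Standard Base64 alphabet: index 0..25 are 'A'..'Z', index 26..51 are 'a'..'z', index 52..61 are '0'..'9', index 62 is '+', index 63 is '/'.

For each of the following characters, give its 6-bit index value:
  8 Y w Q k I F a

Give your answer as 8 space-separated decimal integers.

'8': 0..9 range, 52 + ord('8') − ord('0') = 60
'Y': A..Z range, ord('Y') − ord('A') = 24
'w': a..z range, 26 + ord('w') − ord('a') = 48
'Q': A..Z range, ord('Q') − ord('A') = 16
'k': a..z range, 26 + ord('k') − ord('a') = 36
'I': A..Z range, ord('I') − ord('A') = 8
'F': A..Z range, ord('F') − ord('A') = 5
'a': a..z range, 26 + ord('a') − ord('a') = 26

Answer: 60 24 48 16 36 8 5 26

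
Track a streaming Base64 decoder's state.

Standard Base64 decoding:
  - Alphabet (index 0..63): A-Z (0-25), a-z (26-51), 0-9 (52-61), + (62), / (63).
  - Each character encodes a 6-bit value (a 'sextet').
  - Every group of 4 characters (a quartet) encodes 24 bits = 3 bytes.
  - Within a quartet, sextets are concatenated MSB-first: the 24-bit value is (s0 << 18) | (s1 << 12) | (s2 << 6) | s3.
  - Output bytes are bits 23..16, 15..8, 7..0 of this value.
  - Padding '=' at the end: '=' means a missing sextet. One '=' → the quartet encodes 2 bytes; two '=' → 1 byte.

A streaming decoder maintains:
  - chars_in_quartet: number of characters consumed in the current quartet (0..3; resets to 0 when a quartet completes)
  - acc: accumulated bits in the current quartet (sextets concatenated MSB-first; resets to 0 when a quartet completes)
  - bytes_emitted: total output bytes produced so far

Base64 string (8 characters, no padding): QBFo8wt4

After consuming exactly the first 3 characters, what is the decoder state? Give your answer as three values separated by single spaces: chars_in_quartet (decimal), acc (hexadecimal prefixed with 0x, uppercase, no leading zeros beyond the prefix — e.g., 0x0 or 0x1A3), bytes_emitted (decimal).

After char 0 ('Q'=16): chars_in_quartet=1 acc=0x10 bytes_emitted=0
After char 1 ('B'=1): chars_in_quartet=2 acc=0x401 bytes_emitted=0
After char 2 ('F'=5): chars_in_quartet=3 acc=0x10045 bytes_emitted=0

Answer: 3 0x10045 0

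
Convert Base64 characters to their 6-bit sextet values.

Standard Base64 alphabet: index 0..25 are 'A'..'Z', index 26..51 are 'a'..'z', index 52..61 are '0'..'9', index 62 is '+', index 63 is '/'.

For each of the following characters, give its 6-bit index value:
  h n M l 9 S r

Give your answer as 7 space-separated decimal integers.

Answer: 33 39 12 37 61 18 43

Derivation:
'h': a..z range, 26 + ord('h') − ord('a') = 33
'n': a..z range, 26 + ord('n') − ord('a') = 39
'M': A..Z range, ord('M') − ord('A') = 12
'l': a..z range, 26 + ord('l') − ord('a') = 37
'9': 0..9 range, 52 + ord('9') − ord('0') = 61
'S': A..Z range, ord('S') − ord('A') = 18
'r': a..z range, 26 + ord('r') − ord('a') = 43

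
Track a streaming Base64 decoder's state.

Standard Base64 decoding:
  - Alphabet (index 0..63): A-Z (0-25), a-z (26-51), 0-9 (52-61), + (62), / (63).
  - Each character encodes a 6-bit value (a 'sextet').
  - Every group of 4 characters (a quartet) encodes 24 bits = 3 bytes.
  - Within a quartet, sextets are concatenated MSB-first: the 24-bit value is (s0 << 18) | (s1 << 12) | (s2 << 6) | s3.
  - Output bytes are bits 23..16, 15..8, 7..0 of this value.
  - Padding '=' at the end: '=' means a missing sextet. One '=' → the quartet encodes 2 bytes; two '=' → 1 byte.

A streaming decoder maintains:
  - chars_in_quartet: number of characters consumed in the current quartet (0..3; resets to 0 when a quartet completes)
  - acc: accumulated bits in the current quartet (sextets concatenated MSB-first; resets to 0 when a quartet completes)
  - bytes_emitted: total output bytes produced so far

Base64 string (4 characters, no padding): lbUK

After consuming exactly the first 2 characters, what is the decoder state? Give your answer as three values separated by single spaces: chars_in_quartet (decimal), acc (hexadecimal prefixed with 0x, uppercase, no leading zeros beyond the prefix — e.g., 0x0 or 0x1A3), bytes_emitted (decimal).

After char 0 ('l'=37): chars_in_quartet=1 acc=0x25 bytes_emitted=0
After char 1 ('b'=27): chars_in_quartet=2 acc=0x95B bytes_emitted=0

Answer: 2 0x95B 0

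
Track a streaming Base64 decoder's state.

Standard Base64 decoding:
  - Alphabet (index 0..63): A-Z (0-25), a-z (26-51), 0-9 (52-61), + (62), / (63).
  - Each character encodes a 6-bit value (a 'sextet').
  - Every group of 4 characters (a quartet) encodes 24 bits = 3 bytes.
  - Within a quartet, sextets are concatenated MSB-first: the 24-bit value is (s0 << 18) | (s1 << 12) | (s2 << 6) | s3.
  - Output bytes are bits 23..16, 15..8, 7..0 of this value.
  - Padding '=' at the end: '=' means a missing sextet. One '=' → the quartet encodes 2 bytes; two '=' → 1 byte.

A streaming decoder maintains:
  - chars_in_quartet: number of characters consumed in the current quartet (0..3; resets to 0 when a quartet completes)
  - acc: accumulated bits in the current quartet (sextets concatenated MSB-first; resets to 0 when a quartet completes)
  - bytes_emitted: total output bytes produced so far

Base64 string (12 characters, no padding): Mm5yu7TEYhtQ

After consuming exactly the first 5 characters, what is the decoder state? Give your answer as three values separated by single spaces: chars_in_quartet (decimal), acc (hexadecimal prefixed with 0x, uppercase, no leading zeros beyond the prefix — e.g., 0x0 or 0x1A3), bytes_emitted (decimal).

Answer: 1 0x2E 3

Derivation:
After char 0 ('M'=12): chars_in_quartet=1 acc=0xC bytes_emitted=0
After char 1 ('m'=38): chars_in_quartet=2 acc=0x326 bytes_emitted=0
After char 2 ('5'=57): chars_in_quartet=3 acc=0xC9B9 bytes_emitted=0
After char 3 ('y'=50): chars_in_quartet=4 acc=0x326E72 -> emit 32 6E 72, reset; bytes_emitted=3
After char 4 ('u'=46): chars_in_quartet=1 acc=0x2E bytes_emitted=3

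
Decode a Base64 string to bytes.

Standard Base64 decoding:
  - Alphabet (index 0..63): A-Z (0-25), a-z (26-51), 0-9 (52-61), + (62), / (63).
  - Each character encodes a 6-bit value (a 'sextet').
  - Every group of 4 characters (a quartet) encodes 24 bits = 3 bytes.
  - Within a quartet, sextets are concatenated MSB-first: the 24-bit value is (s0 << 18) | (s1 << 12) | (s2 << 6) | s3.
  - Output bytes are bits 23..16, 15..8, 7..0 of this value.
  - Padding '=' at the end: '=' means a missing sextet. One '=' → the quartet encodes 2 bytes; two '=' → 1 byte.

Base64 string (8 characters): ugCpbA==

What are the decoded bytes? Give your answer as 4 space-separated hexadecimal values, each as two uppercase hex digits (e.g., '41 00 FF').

Answer: BA 00 A9 6C

Derivation:
After char 0 ('u'=46): chars_in_quartet=1 acc=0x2E bytes_emitted=0
After char 1 ('g'=32): chars_in_quartet=2 acc=0xBA0 bytes_emitted=0
After char 2 ('C'=2): chars_in_quartet=3 acc=0x2E802 bytes_emitted=0
After char 3 ('p'=41): chars_in_quartet=4 acc=0xBA00A9 -> emit BA 00 A9, reset; bytes_emitted=3
After char 4 ('b'=27): chars_in_quartet=1 acc=0x1B bytes_emitted=3
After char 5 ('A'=0): chars_in_quartet=2 acc=0x6C0 bytes_emitted=3
Padding '==': partial quartet acc=0x6C0 -> emit 6C; bytes_emitted=4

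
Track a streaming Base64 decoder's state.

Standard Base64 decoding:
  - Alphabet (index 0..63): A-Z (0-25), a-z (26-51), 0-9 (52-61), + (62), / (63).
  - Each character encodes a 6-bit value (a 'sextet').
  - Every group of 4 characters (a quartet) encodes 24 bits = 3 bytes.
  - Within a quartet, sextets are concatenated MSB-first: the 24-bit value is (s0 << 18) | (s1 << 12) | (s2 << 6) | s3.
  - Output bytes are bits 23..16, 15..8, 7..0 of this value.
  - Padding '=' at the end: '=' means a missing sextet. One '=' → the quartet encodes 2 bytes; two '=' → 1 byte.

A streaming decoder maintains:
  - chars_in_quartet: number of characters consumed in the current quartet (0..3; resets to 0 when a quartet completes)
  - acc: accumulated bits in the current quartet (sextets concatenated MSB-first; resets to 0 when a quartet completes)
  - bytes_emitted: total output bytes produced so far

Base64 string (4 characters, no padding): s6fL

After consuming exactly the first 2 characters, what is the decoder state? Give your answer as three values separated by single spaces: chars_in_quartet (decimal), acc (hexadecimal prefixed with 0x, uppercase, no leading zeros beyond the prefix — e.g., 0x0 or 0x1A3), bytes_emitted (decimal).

Answer: 2 0xB3A 0

Derivation:
After char 0 ('s'=44): chars_in_quartet=1 acc=0x2C bytes_emitted=0
After char 1 ('6'=58): chars_in_quartet=2 acc=0xB3A bytes_emitted=0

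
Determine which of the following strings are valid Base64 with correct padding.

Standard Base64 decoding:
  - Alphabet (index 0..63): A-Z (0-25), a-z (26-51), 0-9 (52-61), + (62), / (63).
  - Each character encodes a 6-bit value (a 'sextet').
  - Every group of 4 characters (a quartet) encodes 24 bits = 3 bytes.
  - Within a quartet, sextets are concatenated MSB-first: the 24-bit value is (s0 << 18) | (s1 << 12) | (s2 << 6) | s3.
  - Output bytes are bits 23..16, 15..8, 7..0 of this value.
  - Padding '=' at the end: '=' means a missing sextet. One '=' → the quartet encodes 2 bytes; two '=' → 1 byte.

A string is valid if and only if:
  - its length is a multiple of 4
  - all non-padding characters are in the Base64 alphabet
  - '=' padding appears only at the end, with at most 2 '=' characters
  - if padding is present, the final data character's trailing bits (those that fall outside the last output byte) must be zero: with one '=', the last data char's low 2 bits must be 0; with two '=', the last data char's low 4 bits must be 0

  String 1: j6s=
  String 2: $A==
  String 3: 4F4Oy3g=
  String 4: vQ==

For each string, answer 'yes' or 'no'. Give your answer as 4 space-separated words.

String 1: 'j6s=' → valid
String 2: '$A==' → invalid (bad char(s): ['$'])
String 3: '4F4Oy3g=' → valid
String 4: 'vQ==' → valid

Answer: yes no yes yes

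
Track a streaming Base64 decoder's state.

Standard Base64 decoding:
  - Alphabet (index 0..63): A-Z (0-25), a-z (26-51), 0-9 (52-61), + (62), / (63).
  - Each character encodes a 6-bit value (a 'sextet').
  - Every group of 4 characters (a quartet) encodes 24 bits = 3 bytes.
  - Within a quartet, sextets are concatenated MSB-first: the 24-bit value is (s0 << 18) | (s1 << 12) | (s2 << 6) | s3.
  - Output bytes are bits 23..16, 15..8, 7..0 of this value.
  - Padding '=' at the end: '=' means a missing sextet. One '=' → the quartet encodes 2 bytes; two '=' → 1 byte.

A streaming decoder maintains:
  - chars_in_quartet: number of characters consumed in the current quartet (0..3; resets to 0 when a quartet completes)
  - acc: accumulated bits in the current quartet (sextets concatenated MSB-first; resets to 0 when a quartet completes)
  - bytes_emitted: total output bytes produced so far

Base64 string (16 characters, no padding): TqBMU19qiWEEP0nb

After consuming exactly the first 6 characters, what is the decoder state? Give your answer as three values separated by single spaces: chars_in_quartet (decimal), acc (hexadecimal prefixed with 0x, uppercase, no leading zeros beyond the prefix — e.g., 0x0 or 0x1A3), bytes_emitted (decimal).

Answer: 2 0x535 3

Derivation:
After char 0 ('T'=19): chars_in_quartet=1 acc=0x13 bytes_emitted=0
After char 1 ('q'=42): chars_in_quartet=2 acc=0x4EA bytes_emitted=0
After char 2 ('B'=1): chars_in_quartet=3 acc=0x13A81 bytes_emitted=0
After char 3 ('M'=12): chars_in_quartet=4 acc=0x4EA04C -> emit 4E A0 4C, reset; bytes_emitted=3
After char 4 ('U'=20): chars_in_quartet=1 acc=0x14 bytes_emitted=3
After char 5 ('1'=53): chars_in_quartet=2 acc=0x535 bytes_emitted=3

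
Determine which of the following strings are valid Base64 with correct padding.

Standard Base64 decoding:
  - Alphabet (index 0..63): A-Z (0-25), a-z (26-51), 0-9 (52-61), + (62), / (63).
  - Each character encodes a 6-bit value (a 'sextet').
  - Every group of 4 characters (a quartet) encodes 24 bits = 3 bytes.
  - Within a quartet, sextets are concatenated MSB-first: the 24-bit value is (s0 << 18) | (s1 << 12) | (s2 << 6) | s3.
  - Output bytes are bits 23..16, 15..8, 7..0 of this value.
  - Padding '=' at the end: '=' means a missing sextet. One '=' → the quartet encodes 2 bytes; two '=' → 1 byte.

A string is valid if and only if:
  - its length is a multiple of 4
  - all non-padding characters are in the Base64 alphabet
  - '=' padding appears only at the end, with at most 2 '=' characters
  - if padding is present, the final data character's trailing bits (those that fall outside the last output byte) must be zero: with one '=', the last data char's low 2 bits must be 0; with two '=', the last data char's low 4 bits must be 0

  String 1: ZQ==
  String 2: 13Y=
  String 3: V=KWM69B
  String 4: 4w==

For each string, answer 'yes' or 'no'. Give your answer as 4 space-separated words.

Answer: yes yes no yes

Derivation:
String 1: 'ZQ==' → valid
String 2: '13Y=' → valid
String 3: 'V=KWM69B' → invalid (bad char(s): ['=']; '=' in middle)
String 4: '4w==' → valid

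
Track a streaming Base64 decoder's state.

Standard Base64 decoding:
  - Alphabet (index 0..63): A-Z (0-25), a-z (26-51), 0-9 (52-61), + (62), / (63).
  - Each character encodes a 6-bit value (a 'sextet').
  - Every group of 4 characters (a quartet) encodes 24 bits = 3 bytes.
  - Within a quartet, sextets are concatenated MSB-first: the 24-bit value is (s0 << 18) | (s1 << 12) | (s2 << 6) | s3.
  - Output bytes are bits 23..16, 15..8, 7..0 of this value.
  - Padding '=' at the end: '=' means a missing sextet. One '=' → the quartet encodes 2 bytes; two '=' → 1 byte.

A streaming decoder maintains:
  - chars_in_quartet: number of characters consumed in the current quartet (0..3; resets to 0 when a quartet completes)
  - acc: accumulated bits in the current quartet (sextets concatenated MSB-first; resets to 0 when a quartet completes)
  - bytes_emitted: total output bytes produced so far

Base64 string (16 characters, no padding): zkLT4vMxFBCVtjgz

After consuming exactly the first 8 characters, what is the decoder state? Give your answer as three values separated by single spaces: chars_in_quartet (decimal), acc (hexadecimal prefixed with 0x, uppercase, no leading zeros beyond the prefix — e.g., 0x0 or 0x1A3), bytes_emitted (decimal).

Answer: 0 0x0 6

Derivation:
After char 0 ('z'=51): chars_in_quartet=1 acc=0x33 bytes_emitted=0
After char 1 ('k'=36): chars_in_quartet=2 acc=0xCE4 bytes_emitted=0
After char 2 ('L'=11): chars_in_quartet=3 acc=0x3390B bytes_emitted=0
After char 3 ('T'=19): chars_in_quartet=4 acc=0xCE42D3 -> emit CE 42 D3, reset; bytes_emitted=3
After char 4 ('4'=56): chars_in_quartet=1 acc=0x38 bytes_emitted=3
After char 5 ('v'=47): chars_in_quartet=2 acc=0xE2F bytes_emitted=3
After char 6 ('M'=12): chars_in_quartet=3 acc=0x38BCC bytes_emitted=3
After char 7 ('x'=49): chars_in_quartet=4 acc=0xE2F331 -> emit E2 F3 31, reset; bytes_emitted=6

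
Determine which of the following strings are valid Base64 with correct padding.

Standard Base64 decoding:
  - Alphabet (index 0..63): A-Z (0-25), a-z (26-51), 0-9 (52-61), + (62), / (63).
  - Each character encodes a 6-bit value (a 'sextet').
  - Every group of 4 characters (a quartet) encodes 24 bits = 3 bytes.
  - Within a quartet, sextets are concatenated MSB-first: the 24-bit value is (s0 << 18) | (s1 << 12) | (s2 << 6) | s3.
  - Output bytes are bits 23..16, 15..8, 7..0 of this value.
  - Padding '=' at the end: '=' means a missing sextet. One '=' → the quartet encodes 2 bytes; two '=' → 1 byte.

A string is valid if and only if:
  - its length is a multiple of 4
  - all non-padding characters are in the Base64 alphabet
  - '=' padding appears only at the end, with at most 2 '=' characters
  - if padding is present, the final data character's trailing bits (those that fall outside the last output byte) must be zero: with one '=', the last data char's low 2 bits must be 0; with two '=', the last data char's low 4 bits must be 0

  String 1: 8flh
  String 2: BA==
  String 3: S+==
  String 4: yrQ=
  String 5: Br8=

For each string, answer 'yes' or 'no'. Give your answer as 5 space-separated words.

String 1: '8flh' → valid
String 2: 'BA==' → valid
String 3: 'S+==' → invalid (bad trailing bits)
String 4: 'yrQ=' → valid
String 5: 'Br8=' → valid

Answer: yes yes no yes yes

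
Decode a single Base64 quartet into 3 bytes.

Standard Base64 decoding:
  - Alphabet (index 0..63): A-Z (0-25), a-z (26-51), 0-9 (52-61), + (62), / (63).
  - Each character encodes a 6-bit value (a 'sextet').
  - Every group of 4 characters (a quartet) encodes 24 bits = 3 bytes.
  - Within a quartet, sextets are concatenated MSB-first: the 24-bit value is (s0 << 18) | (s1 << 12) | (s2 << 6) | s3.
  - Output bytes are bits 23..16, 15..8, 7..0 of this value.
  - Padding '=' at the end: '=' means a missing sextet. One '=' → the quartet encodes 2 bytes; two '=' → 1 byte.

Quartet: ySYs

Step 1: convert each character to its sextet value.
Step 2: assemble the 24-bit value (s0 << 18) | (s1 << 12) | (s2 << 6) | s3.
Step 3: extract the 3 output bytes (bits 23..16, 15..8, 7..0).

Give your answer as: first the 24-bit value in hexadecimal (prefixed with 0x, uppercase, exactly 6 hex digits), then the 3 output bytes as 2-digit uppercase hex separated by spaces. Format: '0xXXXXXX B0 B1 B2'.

Answer: 0xC9262C C9 26 2C

Derivation:
Sextets: y=50, S=18, Y=24, s=44
24-bit: (50<<18) | (18<<12) | (24<<6) | 44
      = 0xC80000 | 0x012000 | 0x000600 | 0x00002C
      = 0xC9262C
Bytes: (v>>16)&0xFF=C9, (v>>8)&0xFF=26, v&0xFF=2C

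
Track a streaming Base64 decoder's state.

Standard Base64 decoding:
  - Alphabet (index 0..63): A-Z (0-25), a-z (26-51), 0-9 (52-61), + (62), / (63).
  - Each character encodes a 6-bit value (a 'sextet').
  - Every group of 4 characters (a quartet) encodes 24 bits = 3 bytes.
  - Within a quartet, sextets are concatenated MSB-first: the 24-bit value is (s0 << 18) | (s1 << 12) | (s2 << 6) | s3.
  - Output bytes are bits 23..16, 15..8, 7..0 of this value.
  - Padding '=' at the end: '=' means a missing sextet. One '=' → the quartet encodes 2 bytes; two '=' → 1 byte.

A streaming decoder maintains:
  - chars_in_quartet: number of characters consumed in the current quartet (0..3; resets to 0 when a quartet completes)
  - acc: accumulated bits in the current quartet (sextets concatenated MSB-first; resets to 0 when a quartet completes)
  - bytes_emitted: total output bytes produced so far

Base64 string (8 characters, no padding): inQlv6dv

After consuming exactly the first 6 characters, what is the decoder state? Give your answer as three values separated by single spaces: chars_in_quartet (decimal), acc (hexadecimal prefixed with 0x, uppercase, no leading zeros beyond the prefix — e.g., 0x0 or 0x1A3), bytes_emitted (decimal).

After char 0 ('i'=34): chars_in_quartet=1 acc=0x22 bytes_emitted=0
After char 1 ('n'=39): chars_in_quartet=2 acc=0x8A7 bytes_emitted=0
After char 2 ('Q'=16): chars_in_quartet=3 acc=0x229D0 bytes_emitted=0
After char 3 ('l'=37): chars_in_quartet=4 acc=0x8A7425 -> emit 8A 74 25, reset; bytes_emitted=3
After char 4 ('v'=47): chars_in_quartet=1 acc=0x2F bytes_emitted=3
After char 5 ('6'=58): chars_in_quartet=2 acc=0xBFA bytes_emitted=3

Answer: 2 0xBFA 3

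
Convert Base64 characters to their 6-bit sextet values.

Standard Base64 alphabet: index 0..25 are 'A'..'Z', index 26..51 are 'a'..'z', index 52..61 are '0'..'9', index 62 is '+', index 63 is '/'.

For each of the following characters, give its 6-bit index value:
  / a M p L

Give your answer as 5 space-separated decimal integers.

Answer: 63 26 12 41 11

Derivation:
'/': index 63
'a': a..z range, 26 + ord('a') − ord('a') = 26
'M': A..Z range, ord('M') − ord('A') = 12
'p': a..z range, 26 + ord('p') − ord('a') = 41
'L': A..Z range, ord('L') − ord('A') = 11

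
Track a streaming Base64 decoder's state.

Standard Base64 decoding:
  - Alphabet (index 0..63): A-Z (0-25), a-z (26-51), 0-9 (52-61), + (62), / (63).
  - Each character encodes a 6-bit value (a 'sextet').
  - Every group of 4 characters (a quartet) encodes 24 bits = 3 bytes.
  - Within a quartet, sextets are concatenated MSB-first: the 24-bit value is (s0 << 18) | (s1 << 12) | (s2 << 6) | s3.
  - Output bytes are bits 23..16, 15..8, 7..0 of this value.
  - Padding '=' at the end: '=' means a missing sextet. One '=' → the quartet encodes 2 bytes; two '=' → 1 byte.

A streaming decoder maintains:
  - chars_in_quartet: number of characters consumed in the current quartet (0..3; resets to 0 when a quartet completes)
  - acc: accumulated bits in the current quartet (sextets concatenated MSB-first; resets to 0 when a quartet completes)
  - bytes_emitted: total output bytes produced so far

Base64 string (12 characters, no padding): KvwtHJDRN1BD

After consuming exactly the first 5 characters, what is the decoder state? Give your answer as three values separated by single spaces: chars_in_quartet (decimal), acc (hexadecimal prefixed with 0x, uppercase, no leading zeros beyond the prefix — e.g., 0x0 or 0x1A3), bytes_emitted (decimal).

After char 0 ('K'=10): chars_in_quartet=1 acc=0xA bytes_emitted=0
After char 1 ('v'=47): chars_in_quartet=2 acc=0x2AF bytes_emitted=0
After char 2 ('w'=48): chars_in_quartet=3 acc=0xABF0 bytes_emitted=0
After char 3 ('t'=45): chars_in_quartet=4 acc=0x2AFC2D -> emit 2A FC 2D, reset; bytes_emitted=3
After char 4 ('H'=7): chars_in_quartet=1 acc=0x7 bytes_emitted=3

Answer: 1 0x7 3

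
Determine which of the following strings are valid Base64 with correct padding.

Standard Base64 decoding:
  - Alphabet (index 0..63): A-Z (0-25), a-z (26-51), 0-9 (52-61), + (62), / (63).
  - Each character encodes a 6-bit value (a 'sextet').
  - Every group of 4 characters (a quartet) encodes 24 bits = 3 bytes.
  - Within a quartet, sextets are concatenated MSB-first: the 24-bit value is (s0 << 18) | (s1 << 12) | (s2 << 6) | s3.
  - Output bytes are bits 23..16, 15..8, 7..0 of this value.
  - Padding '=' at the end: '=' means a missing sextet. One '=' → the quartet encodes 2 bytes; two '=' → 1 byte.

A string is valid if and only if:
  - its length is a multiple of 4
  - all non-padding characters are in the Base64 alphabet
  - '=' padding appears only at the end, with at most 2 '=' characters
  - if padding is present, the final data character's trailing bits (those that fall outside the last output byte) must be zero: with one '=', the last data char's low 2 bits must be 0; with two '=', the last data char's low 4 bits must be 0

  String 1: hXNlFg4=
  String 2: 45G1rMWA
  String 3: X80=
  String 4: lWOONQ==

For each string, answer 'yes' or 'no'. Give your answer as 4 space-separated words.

Answer: yes yes yes yes

Derivation:
String 1: 'hXNlFg4=' → valid
String 2: '45G1rMWA' → valid
String 3: 'X80=' → valid
String 4: 'lWOONQ==' → valid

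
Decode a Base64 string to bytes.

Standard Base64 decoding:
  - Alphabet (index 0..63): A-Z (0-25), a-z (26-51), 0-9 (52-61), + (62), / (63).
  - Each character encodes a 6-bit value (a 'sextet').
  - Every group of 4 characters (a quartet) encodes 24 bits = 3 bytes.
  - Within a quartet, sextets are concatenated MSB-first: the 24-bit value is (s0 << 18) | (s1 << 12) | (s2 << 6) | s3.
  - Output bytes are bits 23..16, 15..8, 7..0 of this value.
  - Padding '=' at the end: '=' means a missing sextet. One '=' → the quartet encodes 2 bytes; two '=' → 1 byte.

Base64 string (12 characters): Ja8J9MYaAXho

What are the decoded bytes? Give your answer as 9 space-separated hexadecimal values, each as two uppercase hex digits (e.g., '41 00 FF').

After char 0 ('J'=9): chars_in_quartet=1 acc=0x9 bytes_emitted=0
After char 1 ('a'=26): chars_in_quartet=2 acc=0x25A bytes_emitted=0
After char 2 ('8'=60): chars_in_quartet=3 acc=0x96BC bytes_emitted=0
After char 3 ('J'=9): chars_in_quartet=4 acc=0x25AF09 -> emit 25 AF 09, reset; bytes_emitted=3
After char 4 ('9'=61): chars_in_quartet=1 acc=0x3D bytes_emitted=3
After char 5 ('M'=12): chars_in_quartet=2 acc=0xF4C bytes_emitted=3
After char 6 ('Y'=24): chars_in_quartet=3 acc=0x3D318 bytes_emitted=3
After char 7 ('a'=26): chars_in_quartet=4 acc=0xF4C61A -> emit F4 C6 1A, reset; bytes_emitted=6
After char 8 ('A'=0): chars_in_quartet=1 acc=0x0 bytes_emitted=6
After char 9 ('X'=23): chars_in_quartet=2 acc=0x17 bytes_emitted=6
After char 10 ('h'=33): chars_in_quartet=3 acc=0x5E1 bytes_emitted=6
After char 11 ('o'=40): chars_in_quartet=4 acc=0x17868 -> emit 01 78 68, reset; bytes_emitted=9

Answer: 25 AF 09 F4 C6 1A 01 78 68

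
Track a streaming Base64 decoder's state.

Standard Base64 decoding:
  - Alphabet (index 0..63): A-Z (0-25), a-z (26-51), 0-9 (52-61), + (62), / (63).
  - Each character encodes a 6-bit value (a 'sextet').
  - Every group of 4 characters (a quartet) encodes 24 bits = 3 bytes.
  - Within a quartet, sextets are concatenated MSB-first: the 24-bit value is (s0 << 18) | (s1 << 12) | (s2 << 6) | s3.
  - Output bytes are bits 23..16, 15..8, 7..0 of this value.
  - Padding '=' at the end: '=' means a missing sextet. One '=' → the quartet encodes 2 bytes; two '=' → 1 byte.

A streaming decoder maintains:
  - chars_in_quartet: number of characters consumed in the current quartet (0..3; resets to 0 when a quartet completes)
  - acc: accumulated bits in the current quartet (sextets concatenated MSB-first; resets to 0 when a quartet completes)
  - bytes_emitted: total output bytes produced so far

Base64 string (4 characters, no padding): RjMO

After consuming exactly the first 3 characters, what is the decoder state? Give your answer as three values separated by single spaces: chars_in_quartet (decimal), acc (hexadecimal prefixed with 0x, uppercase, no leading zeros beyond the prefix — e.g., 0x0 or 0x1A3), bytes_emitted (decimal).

Answer: 3 0x118CC 0

Derivation:
After char 0 ('R'=17): chars_in_quartet=1 acc=0x11 bytes_emitted=0
After char 1 ('j'=35): chars_in_quartet=2 acc=0x463 bytes_emitted=0
After char 2 ('M'=12): chars_in_quartet=3 acc=0x118CC bytes_emitted=0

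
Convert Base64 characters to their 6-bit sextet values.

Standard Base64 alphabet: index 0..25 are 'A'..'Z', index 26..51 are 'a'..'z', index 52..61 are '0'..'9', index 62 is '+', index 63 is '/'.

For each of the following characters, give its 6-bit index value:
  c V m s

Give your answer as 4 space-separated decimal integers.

Answer: 28 21 38 44

Derivation:
'c': a..z range, 26 + ord('c') − ord('a') = 28
'V': A..Z range, ord('V') − ord('A') = 21
'm': a..z range, 26 + ord('m') − ord('a') = 38
's': a..z range, 26 + ord('s') − ord('a') = 44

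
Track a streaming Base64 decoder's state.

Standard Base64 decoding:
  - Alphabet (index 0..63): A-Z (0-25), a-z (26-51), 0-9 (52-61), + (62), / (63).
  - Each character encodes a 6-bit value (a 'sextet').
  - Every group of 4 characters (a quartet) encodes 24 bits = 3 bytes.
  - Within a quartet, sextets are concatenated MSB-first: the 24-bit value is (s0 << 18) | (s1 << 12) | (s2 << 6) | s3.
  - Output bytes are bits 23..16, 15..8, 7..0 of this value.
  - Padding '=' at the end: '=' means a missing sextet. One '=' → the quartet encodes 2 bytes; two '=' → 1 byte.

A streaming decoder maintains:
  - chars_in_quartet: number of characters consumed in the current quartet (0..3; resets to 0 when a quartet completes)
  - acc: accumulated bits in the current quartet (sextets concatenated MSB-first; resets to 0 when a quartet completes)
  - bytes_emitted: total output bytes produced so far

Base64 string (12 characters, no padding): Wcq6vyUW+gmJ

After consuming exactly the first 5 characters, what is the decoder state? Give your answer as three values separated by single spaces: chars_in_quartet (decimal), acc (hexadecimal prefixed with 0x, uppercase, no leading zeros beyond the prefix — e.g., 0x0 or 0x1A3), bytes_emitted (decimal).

Answer: 1 0x2F 3

Derivation:
After char 0 ('W'=22): chars_in_quartet=1 acc=0x16 bytes_emitted=0
After char 1 ('c'=28): chars_in_quartet=2 acc=0x59C bytes_emitted=0
After char 2 ('q'=42): chars_in_quartet=3 acc=0x1672A bytes_emitted=0
After char 3 ('6'=58): chars_in_quartet=4 acc=0x59CABA -> emit 59 CA BA, reset; bytes_emitted=3
After char 4 ('v'=47): chars_in_quartet=1 acc=0x2F bytes_emitted=3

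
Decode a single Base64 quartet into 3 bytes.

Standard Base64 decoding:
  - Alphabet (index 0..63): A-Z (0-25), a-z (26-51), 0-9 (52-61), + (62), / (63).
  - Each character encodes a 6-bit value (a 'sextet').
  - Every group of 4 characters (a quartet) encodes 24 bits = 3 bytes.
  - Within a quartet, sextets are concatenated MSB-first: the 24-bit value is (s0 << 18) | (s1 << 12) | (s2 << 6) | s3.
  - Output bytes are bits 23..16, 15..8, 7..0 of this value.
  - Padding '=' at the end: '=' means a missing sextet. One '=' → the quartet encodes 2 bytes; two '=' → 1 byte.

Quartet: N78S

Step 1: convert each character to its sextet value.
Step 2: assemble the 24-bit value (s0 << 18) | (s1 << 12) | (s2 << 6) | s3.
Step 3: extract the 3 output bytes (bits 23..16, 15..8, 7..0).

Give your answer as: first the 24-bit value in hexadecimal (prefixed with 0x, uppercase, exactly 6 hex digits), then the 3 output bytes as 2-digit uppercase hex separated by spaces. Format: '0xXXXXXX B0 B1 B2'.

Sextets: N=13, 7=59, 8=60, S=18
24-bit: (13<<18) | (59<<12) | (60<<6) | 18
      = 0x340000 | 0x03B000 | 0x000F00 | 0x000012
      = 0x37BF12
Bytes: (v>>16)&0xFF=37, (v>>8)&0xFF=BF, v&0xFF=12

Answer: 0x37BF12 37 BF 12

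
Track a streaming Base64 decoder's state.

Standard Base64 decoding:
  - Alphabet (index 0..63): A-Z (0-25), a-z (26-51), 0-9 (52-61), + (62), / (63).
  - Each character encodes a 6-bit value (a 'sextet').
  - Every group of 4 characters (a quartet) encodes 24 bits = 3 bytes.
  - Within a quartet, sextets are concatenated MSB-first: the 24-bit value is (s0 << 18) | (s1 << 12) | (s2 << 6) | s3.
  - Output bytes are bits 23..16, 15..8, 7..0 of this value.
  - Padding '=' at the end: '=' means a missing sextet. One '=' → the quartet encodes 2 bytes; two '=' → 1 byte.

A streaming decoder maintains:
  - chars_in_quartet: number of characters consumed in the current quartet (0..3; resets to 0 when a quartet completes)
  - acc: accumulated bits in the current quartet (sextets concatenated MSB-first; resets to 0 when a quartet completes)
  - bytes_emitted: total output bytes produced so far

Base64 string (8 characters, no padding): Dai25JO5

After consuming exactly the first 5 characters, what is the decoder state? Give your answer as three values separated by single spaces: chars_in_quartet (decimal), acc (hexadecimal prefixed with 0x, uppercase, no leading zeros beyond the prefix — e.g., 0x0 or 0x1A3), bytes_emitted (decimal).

Answer: 1 0x39 3

Derivation:
After char 0 ('D'=3): chars_in_quartet=1 acc=0x3 bytes_emitted=0
After char 1 ('a'=26): chars_in_quartet=2 acc=0xDA bytes_emitted=0
After char 2 ('i'=34): chars_in_quartet=3 acc=0x36A2 bytes_emitted=0
After char 3 ('2'=54): chars_in_quartet=4 acc=0xDA8B6 -> emit 0D A8 B6, reset; bytes_emitted=3
After char 4 ('5'=57): chars_in_quartet=1 acc=0x39 bytes_emitted=3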